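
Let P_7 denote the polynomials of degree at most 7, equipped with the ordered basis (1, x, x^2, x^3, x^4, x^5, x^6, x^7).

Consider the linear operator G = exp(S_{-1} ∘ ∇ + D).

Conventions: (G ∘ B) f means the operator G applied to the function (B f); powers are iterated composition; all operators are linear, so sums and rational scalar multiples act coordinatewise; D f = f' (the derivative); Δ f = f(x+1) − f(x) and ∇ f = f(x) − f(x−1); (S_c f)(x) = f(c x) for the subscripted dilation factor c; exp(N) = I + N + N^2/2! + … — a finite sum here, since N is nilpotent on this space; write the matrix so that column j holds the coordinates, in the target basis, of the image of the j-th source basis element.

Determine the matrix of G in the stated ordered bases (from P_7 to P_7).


the matrix is [[1, 2, -1, 1, -2, -7/3, 3, -46/3]; [0, 1, 0, 3, -4, 0, -6, -35]; [0, 0, 1, 6, -6, 10, -30, -49]; [0, 0, 0, 1, 0, 10, -20, 0]; [0, 0, 0, 0, 1, 10, -15, 35]; [0, 0, 0, 0, 0, 1, 0, 21]; [0, 0, 0, 0, 0, 0, 1, 14]; [0, 0, 0, 0, 0, 0, 0, 1]] (rows listed top to bottom)

image of 1: 1
image of x: x + 2
image of x^2: x^2 - 1
image of x^3: x^3 + 6x^2 + 3x + 1
image of x^4: x^4 - 6x^2 - 4x - 2
image of x^5: x^5 + 10x^4 + 10x^3 + 10x^2 - 7/3
image of x^6: x^6 - 15x^4 - 20x^3 - 30x^2 - 6x + 3
image of x^7: x^7 + 14x^6 + 21x^5 + 35x^4 - 49x^2 - 35x - 46/3
each image's coordinates form column j of the matrix


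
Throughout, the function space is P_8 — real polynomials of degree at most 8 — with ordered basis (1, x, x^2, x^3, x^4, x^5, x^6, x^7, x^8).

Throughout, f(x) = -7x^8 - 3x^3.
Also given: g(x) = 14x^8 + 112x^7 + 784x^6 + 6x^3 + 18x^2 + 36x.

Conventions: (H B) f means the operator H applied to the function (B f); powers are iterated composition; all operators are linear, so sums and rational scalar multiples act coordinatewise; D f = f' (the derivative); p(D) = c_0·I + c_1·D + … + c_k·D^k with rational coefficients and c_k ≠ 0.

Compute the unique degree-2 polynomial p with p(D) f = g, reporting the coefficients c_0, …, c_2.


p(D) = -2·I − 2·D − 2·D^2, i.e. c_0 = -2, c_1 = -2, c_2 = -2

D^0 f = -7x^8 - 3x^3
D^1 f = -56x^7 - 9x^2
D^2 f = -392x^6 - 18x
matching coefficients of g against c_0 f + c_1 Df + … from the top degree down determines the c_i
solution: c_0 = -2, c_1 = -2, c_2 = -2


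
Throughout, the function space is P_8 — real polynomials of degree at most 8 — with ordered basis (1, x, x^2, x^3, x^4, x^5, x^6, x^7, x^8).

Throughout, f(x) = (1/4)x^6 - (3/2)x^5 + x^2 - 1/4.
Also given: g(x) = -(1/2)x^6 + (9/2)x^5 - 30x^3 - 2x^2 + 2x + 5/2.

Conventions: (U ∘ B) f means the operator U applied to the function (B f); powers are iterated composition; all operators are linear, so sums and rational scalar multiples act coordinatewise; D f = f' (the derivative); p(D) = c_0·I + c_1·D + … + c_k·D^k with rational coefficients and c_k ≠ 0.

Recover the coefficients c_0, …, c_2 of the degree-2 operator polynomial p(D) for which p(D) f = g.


D^0 f = (1/4)x^6 - (3/2)x^5 + x^2 - 1/4
D^1 f = (3/2)x^5 - (15/2)x^4 + 2x
D^2 f = (15/2)x^4 - 30x^3 + 2
matching coefficients of g against c_0 f + c_1 Df + … from the top degree down determines the c_i
solution: c_0 = -2, c_1 = 1, c_2 = 1

p(D) = -2·I + D + D^2, i.e. c_0 = -2, c_1 = 1, c_2 = 1


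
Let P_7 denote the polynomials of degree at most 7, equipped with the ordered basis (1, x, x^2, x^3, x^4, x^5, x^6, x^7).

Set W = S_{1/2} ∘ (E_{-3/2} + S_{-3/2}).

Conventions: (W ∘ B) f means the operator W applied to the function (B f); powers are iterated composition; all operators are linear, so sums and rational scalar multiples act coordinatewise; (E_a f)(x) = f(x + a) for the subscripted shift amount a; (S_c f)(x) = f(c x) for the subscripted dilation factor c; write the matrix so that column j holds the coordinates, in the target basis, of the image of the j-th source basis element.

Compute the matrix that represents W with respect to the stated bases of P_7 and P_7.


the matrix is [[2, -3/2, 9/4, -27/8, 81/16, -243/32, 729/64, -2187/128]; [0, -1/4, -3/2, 27/8, -27/4, 405/32, -729/32, 5103/128]; [0, 0, 13/16, -9/8, 27/8, -135/16, 1215/64, -5103/128]; [0, 0, 0, -19/64, -3/4, 45/16, -135/16, 2835/128]; [0, 0, 0, 0, 97/256, -15/32, 135/64, -945/128]; [0, 0, 0, 0, 0, -211/1024, -9/32, 189/128]; [0, 0, 0, 0, 0, 0, 793/4096, -21/128]; [0, 0, 0, 0, 0, 0, 0, -2059/16384]] (rows listed top to bottom)

image of 1: 2
image of x: -(1/4)x - 3/2
image of x^2: (13/16)x^2 - (3/2)x + 9/4
image of x^3: -(19/64)x^3 - (9/8)x^2 + (27/8)x - 27/8
image of x^4: (97/256)x^4 - (3/4)x^3 + (27/8)x^2 - (27/4)x + 81/16
image of x^5: -(211/1024)x^5 - (15/32)x^4 + (45/16)x^3 - (135/16)x^2 + (405/32)x - 243/32
image of x^6: (793/4096)x^6 - (9/32)x^5 + (135/64)x^4 - (135/16)x^3 + (1215/64)x^2 - (729/32)x + 729/64
image of x^7: -(2059/16384)x^7 - (21/128)x^6 + (189/128)x^5 - (945/128)x^4 + (2835/128)x^3 - (5103/128)x^2 + (5103/128)x - 2187/128
each image's coordinates form column j of the matrix


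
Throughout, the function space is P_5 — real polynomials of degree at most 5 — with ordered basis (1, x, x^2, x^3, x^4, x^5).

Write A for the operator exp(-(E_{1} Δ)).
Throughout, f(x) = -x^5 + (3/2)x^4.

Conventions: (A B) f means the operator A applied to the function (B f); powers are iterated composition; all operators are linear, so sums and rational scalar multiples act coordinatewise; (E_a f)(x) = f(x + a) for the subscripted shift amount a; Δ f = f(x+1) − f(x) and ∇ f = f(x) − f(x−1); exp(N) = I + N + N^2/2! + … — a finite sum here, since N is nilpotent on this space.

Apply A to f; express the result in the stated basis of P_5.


order-1 term: 5x^4 + 24x^3 + 43x^2 + 33x + 17/2
order-2 term: -10x^3 - 81x^2 - 221x - 405/2
order-3 term: 10x^2 + 84x + 178
order-4 term: -5x - 57/2
order-5 term: 1
the series for exp(-(E_{1} Δ)) f terminates at order 5
exp(-(E_{1} Δ)) f = -x^5 + (13/2)x^4 + 14x^3 - 28x^2 - 109x - 87/2

g(x) = -x^5 + (13/2)x^4 + 14x^3 - 28x^2 - 109x - 87/2


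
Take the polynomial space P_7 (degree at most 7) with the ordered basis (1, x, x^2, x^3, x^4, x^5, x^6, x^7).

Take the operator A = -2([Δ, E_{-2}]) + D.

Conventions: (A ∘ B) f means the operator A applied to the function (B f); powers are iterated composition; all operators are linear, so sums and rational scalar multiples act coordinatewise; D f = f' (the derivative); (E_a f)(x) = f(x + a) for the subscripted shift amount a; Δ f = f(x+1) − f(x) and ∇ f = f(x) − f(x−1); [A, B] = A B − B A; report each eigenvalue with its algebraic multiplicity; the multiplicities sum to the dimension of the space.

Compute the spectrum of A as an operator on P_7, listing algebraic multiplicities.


λ = 0 (multiplicity 8)

image of 1: 0
image of x: 1
image of x^2: 2x
image of x^3: 3x^2
image of x^4: 4x^3
image of x^5: 5x^4
image of x^6: 6x^5
image of x^7: 7x^6
the matrix is upper triangular; its diagonal is (0, 0, 0, 0, 0, 0, 0, 0)
for a triangular matrix the eigenvalues are the diagonal entries, with algebraic multiplicity their repetition count


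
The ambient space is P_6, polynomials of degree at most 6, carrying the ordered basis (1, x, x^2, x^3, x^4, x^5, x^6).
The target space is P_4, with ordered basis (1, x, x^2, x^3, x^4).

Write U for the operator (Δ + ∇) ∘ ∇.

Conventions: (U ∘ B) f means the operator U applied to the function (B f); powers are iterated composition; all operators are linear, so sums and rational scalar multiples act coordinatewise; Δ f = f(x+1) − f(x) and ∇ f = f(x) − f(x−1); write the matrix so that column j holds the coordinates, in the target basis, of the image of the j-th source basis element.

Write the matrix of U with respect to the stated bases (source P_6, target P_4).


the matrix is [[0, 0, 4, -6, 16, -30, 64]; [0, 0, 0, 12, -24, 80, -180]; [0, 0, 0, 0, 24, -60, 240]; [0, 0, 0, 0, 0, 40, -120]; [0, 0, 0, 0, 0, 0, 60]] (rows listed top to bottom)

image of 1: 0
image of x: 0
image of x^2: 4
image of x^3: 12x - 6
image of x^4: 24x^2 - 24x + 16
image of x^5: 40x^3 - 60x^2 + 80x - 30
image of x^6: 60x^4 - 120x^3 + 240x^2 - 180x + 64
each image's coordinates form column j of the matrix


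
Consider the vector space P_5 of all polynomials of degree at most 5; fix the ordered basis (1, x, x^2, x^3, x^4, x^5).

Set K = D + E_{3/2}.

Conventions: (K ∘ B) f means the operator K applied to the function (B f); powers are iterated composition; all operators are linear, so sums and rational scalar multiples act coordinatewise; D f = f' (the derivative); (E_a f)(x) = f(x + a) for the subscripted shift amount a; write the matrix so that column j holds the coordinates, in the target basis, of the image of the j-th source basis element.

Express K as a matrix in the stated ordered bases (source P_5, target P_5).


the matrix is [[1, 5/2, 9/4, 27/8, 81/16, 243/32]; [0, 1, 5, 27/4, 27/2, 405/16]; [0, 0, 1, 15/2, 27/2, 135/4]; [0, 0, 0, 1, 10, 45/2]; [0, 0, 0, 0, 1, 25/2]; [0, 0, 0, 0, 0, 1]] (rows listed top to bottom)

image of 1: 1
image of x: x + 5/2
image of x^2: x^2 + 5x + 9/4
image of x^3: x^3 + (15/2)x^2 + (27/4)x + 27/8
image of x^4: x^4 + 10x^3 + (27/2)x^2 + (27/2)x + 81/16
image of x^5: x^5 + (25/2)x^4 + (45/2)x^3 + (135/4)x^2 + (405/16)x + 243/32
each image's coordinates form column j of the matrix


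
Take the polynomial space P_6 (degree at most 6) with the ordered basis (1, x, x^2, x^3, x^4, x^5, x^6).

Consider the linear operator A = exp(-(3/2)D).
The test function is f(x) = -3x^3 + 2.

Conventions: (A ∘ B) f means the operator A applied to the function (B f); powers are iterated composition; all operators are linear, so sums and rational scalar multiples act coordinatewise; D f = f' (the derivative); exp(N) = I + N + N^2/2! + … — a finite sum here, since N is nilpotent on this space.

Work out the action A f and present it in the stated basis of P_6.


order-1 term: (27/2)x^2
order-2 term: -(81/4)x
order-3 term: 81/8
the series for exp(-(3/2)D) f terminates at order 3
exp(-(3/2)D) f = -3x^3 + (27/2)x^2 - (81/4)x + 97/8

g(x) = -3x^3 + (27/2)x^2 - (81/4)x + 97/8


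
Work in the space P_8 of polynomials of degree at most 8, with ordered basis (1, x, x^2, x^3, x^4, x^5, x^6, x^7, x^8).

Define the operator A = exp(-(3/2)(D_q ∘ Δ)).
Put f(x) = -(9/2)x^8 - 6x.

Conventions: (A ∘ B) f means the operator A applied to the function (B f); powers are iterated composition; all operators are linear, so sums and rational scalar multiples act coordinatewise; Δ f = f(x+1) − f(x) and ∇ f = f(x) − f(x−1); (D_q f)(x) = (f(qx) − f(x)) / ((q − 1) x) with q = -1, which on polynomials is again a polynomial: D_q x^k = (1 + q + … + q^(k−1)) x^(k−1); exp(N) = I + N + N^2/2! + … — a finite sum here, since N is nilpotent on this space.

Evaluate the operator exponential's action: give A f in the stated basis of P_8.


order-1 term: 54x^6 + 378x^4 + 378x^2 + 54
order-2 term: -243x^4 - 1944x^2 - 1944
order-3 term: 486x^2 + 2430
order-4 term: -729/2
the series for exp(-(3/2)(D_q ∘ Δ)) f terminates at order 4
exp(-(3/2)(D_q ∘ Δ)) f = -(9/2)x^8 + 54x^6 + 135x^4 - 1080x^2 - 6x + 351/2

g(x) = -(9/2)x^8 + 54x^6 + 135x^4 - 1080x^2 - 6x + 351/2


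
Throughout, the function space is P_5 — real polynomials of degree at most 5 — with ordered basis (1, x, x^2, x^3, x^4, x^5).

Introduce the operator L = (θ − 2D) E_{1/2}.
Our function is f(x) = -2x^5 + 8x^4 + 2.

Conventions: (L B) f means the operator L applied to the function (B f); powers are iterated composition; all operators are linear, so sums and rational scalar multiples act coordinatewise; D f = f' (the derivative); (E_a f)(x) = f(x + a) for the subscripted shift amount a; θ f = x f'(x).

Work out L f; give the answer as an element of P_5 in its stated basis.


E_{1/2} f = -2x^5 + 3x^4 + 11x^3 + (19/2)x^2 + (27/8)x + 39/16
θ E_{1/2} f = -10x^5 + 12x^4 + 33x^3 + 19x^2 + (27/8)x
D E_{1/2} f = -10x^4 + 12x^3 + 33x^2 + 19x + 27/8
(-2D) E_{1/2} f = 20x^4 - 24x^3 - 66x^2 - 38x - 27/4
(θ − 2D) E_{1/2} f = -10x^5 + 32x^4 + 9x^3 - 47x^2 - (277/8)x - 27/4

the result is g(x) = -10x^5 + 32x^4 + 9x^3 - 47x^2 - (277/8)x - 27/4


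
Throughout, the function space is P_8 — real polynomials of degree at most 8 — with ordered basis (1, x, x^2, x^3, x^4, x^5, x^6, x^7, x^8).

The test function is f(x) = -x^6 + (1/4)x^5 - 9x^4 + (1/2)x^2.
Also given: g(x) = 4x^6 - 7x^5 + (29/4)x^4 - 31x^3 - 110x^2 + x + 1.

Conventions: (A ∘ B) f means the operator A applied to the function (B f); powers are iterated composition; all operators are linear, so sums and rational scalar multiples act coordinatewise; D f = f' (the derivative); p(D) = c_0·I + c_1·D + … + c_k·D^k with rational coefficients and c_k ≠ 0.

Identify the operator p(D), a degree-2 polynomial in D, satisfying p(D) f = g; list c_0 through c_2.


D^0 f = -x^6 + (1/4)x^5 - 9x^4 + (1/2)x^2
D^1 f = -6x^5 + (5/4)x^4 - 36x^3 + x
D^2 f = -30x^4 + 5x^3 - 108x^2 + 1
matching coefficients of g against c_0 f + c_1 Df + … from the top degree down determines the c_i
solution: c_0 = -4, c_1 = 1, c_2 = 1

c_0 = -4, c_1 = 1, c_2 = 1


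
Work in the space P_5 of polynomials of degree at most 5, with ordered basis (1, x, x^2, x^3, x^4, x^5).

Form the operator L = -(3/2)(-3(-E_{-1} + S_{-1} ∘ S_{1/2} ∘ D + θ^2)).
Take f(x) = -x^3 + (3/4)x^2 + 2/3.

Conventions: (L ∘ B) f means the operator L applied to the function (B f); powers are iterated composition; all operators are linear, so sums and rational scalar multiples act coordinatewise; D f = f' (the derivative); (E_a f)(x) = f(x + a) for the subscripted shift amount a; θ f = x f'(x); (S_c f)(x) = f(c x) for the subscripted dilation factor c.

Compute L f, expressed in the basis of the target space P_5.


g(x) = -36x^3 - (27/4)x^2 + (135/8)x - 87/8

E_{-1} f = -x^3 + (15/4)x^2 - (9/2)x + 29/12
(-E_{-1}) f = x^3 - (15/4)x^2 + (9/2)x - 29/12
D f = -3x^2 + (3/2)x
S_{1/2} D f = -(3/4)x^2 + (3/4)x
S_{-1} S_{1/2} D f = -(3/4)x^2 - (3/4)x
θ f = -3x^3 + (3/2)x^2
θ θ f = -9x^3 + 3x^2
(-E_{-1} + S_{-1} ∘ S_{1/2} ∘ D + θ^2) f = -8x^3 - (3/2)x^2 + (15/4)x - 29/12
(-3(-E_{-1} + S_{-1} ∘ S_{1/2} ∘ D + θ^2)) f = 24x^3 + (9/2)x^2 - (45/4)x + 29/4
(-(3/2)(-3(-E_{-1} + S_{-1} ∘ S_{1/2} ∘ D + θ^2))) f = -36x^3 - (27/4)x^2 + (135/8)x - 87/8


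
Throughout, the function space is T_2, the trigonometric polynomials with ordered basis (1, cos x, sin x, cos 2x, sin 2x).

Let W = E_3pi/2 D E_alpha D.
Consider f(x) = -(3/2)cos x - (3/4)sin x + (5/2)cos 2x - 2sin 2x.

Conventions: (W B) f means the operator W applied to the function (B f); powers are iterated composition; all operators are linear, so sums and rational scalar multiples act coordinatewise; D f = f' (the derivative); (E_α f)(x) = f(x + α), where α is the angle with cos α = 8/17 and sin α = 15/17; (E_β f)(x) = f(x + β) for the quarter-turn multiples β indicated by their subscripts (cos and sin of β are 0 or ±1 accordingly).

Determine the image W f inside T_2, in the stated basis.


g(x) = (33/34)cos x + (93/68)sin x - (3530/289)cos 2x - (1112/289)sin 2x

D f = -(3/4)cos x + (3/2)sin x - 4cos 2x - 5sin 2x
E_alpha D f = (33/34)cos x + (93/68)sin x - (556/289)cos 2x + (1765/289)sin 2x
D E_alpha D f = (93/68)cos x - (33/34)sin x + (3530/289)cos 2x + (1112/289)sin 2x
E_3pi/2 (D E_alpha D) f = (33/34)cos x + (93/68)sin x - (3530/289)cos 2x - (1112/289)sin 2x


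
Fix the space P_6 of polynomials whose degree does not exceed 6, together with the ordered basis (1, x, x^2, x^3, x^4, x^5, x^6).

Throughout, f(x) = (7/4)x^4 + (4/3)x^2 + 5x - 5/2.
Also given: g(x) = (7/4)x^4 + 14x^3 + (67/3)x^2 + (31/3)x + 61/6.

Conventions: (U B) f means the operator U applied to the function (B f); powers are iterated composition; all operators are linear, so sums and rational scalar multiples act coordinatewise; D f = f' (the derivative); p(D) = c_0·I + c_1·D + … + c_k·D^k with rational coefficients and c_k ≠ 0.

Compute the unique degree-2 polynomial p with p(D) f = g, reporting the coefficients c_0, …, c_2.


c_0 = 1, c_1 = 2, c_2 = 1

D^0 f = (7/4)x^4 + (4/3)x^2 + 5x - 5/2
D^1 f = 7x^3 + (8/3)x + 5
D^2 f = 21x^2 + 8/3
matching coefficients of g against c_0 f + c_1 Df + … from the top degree down determines the c_i
solution: c_0 = 1, c_1 = 2, c_2 = 1


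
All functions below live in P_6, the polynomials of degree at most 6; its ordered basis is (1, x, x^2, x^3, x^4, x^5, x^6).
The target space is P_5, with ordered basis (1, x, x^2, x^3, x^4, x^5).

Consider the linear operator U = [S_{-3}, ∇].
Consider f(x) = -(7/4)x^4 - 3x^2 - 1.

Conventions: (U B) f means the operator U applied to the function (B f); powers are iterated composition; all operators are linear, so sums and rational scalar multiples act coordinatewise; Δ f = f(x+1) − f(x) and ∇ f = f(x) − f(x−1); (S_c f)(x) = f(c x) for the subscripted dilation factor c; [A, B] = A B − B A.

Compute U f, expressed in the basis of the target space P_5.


∇ f = -7x^3 + (21/2)x^2 - 13x + 19/4
S_{-3} ∇ f = 189x^3 + (189/2)x^2 + 39x + 19/4
S_{-3} f = -(567/4)x^4 - 27x^2 - 1
∇ S_{-3} f = -567x^3 + (1701/2)x^2 - 621x + 675/4
[S_{-3}, ∇] f = 756x^3 - 756x^2 + 660x - 164

g(x) = 756x^3 - 756x^2 + 660x - 164


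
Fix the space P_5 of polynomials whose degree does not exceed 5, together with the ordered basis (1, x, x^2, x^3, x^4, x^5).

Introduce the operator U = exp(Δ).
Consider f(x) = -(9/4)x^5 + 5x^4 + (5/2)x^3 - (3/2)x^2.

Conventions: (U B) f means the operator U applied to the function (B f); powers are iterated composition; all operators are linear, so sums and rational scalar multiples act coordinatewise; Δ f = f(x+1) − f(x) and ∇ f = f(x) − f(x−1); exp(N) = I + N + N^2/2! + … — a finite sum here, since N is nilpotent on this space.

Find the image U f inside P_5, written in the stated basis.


the image equals g(x) = -(9/4)x^5 - (25/4)x^4 - (45/2)x^3 - (93/2)x^2 - (227/4)x - 65/2

order-1 term: -(45/4)x^4 - (5/2)x^3 + 15x^2 + (53/4)x + 15/4
order-2 term: -(45/2)x^3 - (75/2)x^2 - (45/4)x + 29/4
order-3 term: -(45/2)x^2 - (95/2)x - 95/4
order-4 term: -(45/4)x - 35/2
order-5 term: -9/4
the series for exp(Δ) f terminates at order 5
exp(Δ) f = -(9/4)x^5 - (25/4)x^4 - (45/2)x^3 - (93/2)x^2 - (227/4)x - 65/2


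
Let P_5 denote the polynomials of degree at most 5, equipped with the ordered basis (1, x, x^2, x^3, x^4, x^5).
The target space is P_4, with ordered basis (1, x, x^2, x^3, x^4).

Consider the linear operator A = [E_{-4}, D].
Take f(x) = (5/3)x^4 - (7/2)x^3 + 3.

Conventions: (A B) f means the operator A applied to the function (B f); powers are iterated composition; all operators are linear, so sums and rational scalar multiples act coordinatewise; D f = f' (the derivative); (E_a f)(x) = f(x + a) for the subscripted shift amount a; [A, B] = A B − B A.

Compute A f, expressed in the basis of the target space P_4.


D f = (20/3)x^3 - (21/2)x^2
E_{-4} D f = (20/3)x^3 - (181/2)x^2 + 404x - 1784/3
E_{-4} f = (5/3)x^4 - (181/6)x^3 + 202x^2 - (1784/3)x + 1961/3
D E_{-4} f = (20/3)x^3 - (181/2)x^2 + 404x - 1784/3
[E_{-4}, D] f = 0

g(x) = 0


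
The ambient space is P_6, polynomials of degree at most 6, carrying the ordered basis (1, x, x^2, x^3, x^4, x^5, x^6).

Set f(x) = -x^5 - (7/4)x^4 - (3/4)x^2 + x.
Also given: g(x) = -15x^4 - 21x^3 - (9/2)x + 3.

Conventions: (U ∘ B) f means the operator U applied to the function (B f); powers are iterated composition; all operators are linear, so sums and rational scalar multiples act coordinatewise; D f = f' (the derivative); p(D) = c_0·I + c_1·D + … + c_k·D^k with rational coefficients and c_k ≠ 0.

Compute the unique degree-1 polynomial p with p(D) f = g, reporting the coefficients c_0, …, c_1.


D^0 f = -x^5 - (7/4)x^4 - (3/4)x^2 + x
D^1 f = -5x^4 - 7x^3 - (3/2)x + 1
matching coefficients of g against c_0 f + c_1 Df + … from the top degree down determines the c_i
solution: c_0 = 0, c_1 = 3

c_0 = 0, c_1 = 3


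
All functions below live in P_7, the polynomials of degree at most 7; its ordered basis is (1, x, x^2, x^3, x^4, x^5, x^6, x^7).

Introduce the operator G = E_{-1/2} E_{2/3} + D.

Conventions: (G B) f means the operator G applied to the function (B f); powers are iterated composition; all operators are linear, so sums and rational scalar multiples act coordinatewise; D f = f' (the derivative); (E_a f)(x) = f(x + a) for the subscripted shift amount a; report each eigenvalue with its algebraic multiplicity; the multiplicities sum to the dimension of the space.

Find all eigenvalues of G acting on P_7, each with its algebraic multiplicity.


image of 1: 1
image of x: x + 7/6
image of x^2: x^2 + (7/3)x + 1/36
image of x^3: x^3 + (7/2)x^2 + (1/12)x + 1/216
image of x^4: x^4 + (14/3)x^3 + (1/6)x^2 + (1/54)x + 1/1296
image of x^5: x^5 + (35/6)x^4 + (5/18)x^3 + (5/108)x^2 + (5/1296)x + 1/7776
image of x^6: x^6 + 7x^5 + (5/12)x^4 + (5/54)x^3 + (5/432)x^2 + (1/1296)x + 1/46656
image of x^7: x^7 + (49/6)x^6 + (7/12)x^5 + (35/216)x^4 + (35/1296)x^3 + (7/2592)x^2 + (7/46656)x + 1/279936
the matrix is upper triangular; its diagonal is (1, 1, 1, 1, 1, 1, 1, 1)
for a triangular matrix the eigenvalues are the diagonal entries, with algebraic multiplicity their repetition count

λ = 1 (multiplicity 8)


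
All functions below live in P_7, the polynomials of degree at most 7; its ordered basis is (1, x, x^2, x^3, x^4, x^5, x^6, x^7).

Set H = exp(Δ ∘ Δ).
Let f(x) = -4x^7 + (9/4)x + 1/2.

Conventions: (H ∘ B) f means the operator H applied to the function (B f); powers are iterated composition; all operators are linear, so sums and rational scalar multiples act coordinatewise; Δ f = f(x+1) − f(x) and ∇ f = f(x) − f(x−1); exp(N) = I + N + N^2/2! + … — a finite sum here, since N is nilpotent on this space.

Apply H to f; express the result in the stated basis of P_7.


order-1 term: -168x^5 - 840x^4 - 1960x^3 - 2520x^2 - 1736x - 504
order-2 term: -1680x^3 - 10080x^2 - 21840x - 16800
order-3 term: -3360x - 10080
the series for exp(Δ ∘ Δ) f terminates at order 3
exp(Δ ∘ Δ) f = -4x^7 - 168x^5 - 840x^4 - 3640x^3 - 12600x^2 - (107735/4)x - 54767/2

the result is g(x) = -4x^7 - 168x^5 - 840x^4 - 3640x^3 - 12600x^2 - (107735/4)x - 54767/2


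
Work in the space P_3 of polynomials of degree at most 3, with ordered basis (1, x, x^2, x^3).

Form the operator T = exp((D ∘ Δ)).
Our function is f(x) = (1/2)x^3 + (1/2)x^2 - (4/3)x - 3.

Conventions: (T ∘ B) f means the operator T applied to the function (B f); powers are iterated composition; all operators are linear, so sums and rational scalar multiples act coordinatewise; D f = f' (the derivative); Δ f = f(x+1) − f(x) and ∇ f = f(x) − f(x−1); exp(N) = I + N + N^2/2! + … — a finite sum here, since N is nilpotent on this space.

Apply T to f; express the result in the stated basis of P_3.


order-1 term: 3x + 5/2
the series for exp((D ∘ Δ)) f terminates at order 1
exp((D ∘ Δ)) f = (1/2)x^3 + (1/2)x^2 + (5/3)x - 1/2

g(x) = (1/2)x^3 + (1/2)x^2 + (5/3)x - 1/2


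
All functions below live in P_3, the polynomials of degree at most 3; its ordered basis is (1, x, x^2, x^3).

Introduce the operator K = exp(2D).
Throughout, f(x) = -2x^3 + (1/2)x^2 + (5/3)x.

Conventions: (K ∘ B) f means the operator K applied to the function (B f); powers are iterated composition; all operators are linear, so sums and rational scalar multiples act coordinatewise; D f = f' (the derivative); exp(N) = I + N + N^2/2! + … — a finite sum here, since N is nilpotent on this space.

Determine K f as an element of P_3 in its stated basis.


the image equals g(x) = -2x^3 - (23/2)x^2 - (61/3)x - 32/3

order-1 term: -12x^2 + 2x + 10/3
order-2 term: -24x + 2
order-3 term: -16
the series for exp(2D) f terminates at order 3
exp(2D) f = -2x^3 - (23/2)x^2 - (61/3)x - 32/3


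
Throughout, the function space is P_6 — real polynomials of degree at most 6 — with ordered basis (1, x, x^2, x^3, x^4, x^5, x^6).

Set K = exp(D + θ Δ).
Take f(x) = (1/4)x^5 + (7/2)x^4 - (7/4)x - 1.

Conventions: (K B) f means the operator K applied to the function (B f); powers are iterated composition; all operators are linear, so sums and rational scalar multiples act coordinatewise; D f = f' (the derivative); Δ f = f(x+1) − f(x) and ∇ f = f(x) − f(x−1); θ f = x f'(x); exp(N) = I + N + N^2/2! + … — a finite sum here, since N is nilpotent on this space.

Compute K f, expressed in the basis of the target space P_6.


the image equals g(x) = (1/4)x^5 + (39/4)x^4 + (227/2)x^3 + (2081/4)x^2 + (3385/4)x + 1779/8

order-1 term: (25/4)x^4 + (127/2)x^3 + 47x^2 + (61/4)x - 7/4
order-2 term: 50x^3 + (1293/4)x^2 + (807/4)x + 61/8
order-3 term: 150x^2 + 481x + 269/4
order-4 term: 150x + 481/4
order-5 term: 30
the series for exp(D + θ Δ) f terminates at order 5
exp(D + θ Δ) f = (1/4)x^5 + (39/4)x^4 + (227/2)x^3 + (2081/4)x^2 + (3385/4)x + 1779/8


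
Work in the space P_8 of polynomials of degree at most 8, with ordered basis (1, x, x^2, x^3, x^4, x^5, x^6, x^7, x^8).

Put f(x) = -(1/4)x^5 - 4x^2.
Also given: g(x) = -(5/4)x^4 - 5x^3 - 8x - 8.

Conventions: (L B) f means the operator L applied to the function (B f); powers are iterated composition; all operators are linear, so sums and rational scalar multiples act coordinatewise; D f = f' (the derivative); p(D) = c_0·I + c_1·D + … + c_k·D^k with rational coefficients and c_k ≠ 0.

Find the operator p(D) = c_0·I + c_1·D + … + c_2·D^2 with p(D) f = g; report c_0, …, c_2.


c_0 = 0, c_1 = 1, c_2 = 1

D^0 f = -(1/4)x^5 - 4x^2
D^1 f = -(5/4)x^4 - 8x
D^2 f = -5x^3 - 8
matching coefficients of g against c_0 f + c_1 Df + … from the top degree down determines the c_i
solution: c_0 = 0, c_1 = 1, c_2 = 1


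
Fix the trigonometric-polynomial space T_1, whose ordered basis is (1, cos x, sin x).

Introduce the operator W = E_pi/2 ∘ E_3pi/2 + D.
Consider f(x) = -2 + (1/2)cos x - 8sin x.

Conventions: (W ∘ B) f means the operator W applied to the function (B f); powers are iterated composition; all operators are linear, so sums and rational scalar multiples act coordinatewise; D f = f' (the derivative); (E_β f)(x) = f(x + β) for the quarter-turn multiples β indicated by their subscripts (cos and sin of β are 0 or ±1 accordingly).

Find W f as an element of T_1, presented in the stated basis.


E_3pi/2 f = -2 + 8cos x + (1/2)sin x
E_pi/2 E_3pi/2 f = -2 + (1/2)cos x - 8sin x
D f = -8cos x - (1/2)sin x
(E_pi/2 ∘ E_3pi/2 + D) f = -2 - (15/2)cos x - (17/2)sin x

the result is g(x) = -2 - (15/2)cos x - (17/2)sin x


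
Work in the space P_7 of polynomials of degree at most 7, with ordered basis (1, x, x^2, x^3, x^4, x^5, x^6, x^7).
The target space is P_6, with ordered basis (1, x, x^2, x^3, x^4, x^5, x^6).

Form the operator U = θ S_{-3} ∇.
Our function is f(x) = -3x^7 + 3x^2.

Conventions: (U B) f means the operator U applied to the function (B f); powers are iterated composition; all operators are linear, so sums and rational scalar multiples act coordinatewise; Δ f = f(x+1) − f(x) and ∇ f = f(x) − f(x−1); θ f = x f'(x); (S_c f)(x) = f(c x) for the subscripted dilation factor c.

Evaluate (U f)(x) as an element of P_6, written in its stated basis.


the result is g(x) = -91854x^6 - 76545x^5 - 34020x^4 - 8505x^3 - 1134x^2 - 81x

∇ f = -21x^6 + 63x^5 - 105x^4 + 105x^3 - 63x^2 + 27x - 6
S_{-3} ∇ f = -15309x^6 - 15309x^5 - 8505x^4 - 2835x^3 - 567x^2 - 81x - 6
θ S_{-3} ∇ f = -91854x^6 - 76545x^5 - 34020x^4 - 8505x^3 - 1134x^2 - 81x


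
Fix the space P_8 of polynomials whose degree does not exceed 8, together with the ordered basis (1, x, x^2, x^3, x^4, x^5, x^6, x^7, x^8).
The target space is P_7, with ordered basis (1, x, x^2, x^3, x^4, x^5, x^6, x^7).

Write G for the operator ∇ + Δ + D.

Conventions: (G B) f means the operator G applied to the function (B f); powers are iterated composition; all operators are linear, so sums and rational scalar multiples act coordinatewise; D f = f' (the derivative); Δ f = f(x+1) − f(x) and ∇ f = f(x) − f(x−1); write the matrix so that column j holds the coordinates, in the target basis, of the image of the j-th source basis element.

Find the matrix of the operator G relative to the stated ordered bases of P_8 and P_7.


image of 1: 0
image of x: 3
image of x^2: 6x
image of x^3: 9x^2 + 2
image of x^4: 12x^3 + 8x
image of x^5: 15x^4 + 20x^2 + 2
image of x^6: 18x^5 + 40x^3 + 12x
image of x^7: 21x^6 + 70x^4 + 42x^2 + 2
image of x^8: 24x^7 + 112x^5 + 112x^3 + 16x
each image's coordinates form column j of the matrix

the matrix is [[0, 3, 0, 2, 0, 2, 0, 2, 0]; [0, 0, 6, 0, 8, 0, 12, 0, 16]; [0, 0, 0, 9, 0, 20, 0, 42, 0]; [0, 0, 0, 0, 12, 0, 40, 0, 112]; [0, 0, 0, 0, 0, 15, 0, 70, 0]; [0, 0, 0, 0, 0, 0, 18, 0, 112]; [0, 0, 0, 0, 0, 0, 0, 21, 0]; [0, 0, 0, 0, 0, 0, 0, 0, 24]] (rows listed top to bottom)


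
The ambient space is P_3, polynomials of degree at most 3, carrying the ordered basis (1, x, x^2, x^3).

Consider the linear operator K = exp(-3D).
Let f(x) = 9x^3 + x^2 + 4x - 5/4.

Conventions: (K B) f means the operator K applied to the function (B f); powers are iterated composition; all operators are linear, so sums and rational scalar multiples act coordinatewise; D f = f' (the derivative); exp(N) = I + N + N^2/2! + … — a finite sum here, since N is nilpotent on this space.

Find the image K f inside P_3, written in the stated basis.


the result is g(x) = 9x^3 - 80x^2 + 241x - 989/4

order-1 term: -81x^2 - 6x - 12
order-2 term: 243x + 9
order-3 term: -243
the series for exp(-3D) f terminates at order 3
exp(-3D) f = 9x^3 - 80x^2 + 241x - 989/4


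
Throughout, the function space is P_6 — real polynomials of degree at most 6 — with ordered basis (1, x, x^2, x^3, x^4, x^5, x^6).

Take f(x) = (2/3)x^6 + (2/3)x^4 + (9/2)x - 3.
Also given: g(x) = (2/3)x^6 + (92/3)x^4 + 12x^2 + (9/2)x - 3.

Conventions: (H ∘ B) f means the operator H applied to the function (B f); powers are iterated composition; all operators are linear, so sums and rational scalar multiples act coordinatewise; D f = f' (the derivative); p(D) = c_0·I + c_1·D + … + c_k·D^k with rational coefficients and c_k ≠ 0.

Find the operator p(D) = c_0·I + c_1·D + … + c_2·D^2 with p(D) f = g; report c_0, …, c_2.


c_0 = 1, c_1 = 0, c_2 = 3/2

D^0 f = (2/3)x^6 + (2/3)x^4 + (9/2)x - 3
D^1 f = 4x^5 + (8/3)x^3 + 9/2
D^2 f = 20x^4 + 8x^2
matching coefficients of g against c_0 f + c_1 Df + … from the top degree down determines the c_i
solution: c_0 = 1, c_1 = 0, c_2 = 3/2


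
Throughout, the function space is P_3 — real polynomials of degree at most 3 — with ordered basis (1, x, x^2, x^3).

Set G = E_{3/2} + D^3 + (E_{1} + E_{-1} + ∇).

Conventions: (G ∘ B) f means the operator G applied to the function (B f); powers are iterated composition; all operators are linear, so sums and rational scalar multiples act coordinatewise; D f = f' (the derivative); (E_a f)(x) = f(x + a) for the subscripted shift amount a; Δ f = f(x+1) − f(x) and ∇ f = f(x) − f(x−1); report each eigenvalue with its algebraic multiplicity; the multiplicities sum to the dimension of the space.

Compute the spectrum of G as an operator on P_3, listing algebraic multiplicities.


image of 1: 3
image of x: 3x + 5/2
image of x^2: 3x^2 + 5x + 13/4
image of x^3: 3x^3 + (15/2)x^2 + (39/4)x + 83/8
the matrix is upper triangular; its diagonal is (3, 3, 3, 3)
for a triangular matrix the eigenvalues are the diagonal entries, with algebraic multiplicity their repetition count

λ = 3 (multiplicity 4)


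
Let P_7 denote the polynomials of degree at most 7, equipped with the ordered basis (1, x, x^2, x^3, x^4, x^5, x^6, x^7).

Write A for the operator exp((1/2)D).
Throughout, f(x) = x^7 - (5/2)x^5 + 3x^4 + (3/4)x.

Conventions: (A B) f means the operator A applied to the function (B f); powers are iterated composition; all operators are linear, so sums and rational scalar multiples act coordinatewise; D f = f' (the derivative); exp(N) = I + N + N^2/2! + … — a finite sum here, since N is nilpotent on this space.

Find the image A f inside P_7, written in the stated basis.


order-1 term: (7/2)x^6 - (25/4)x^4 + 6x^3 + 3/8
order-2 term: (21/4)x^5 - (25/4)x^3 + (9/2)x^2
order-3 term: (35/8)x^4 - (25/8)x^2 + (3/2)x
order-4 term: (35/16)x^3 - (25/32)x + 3/16
order-5 term: (21/32)x^2 - 5/64
order-6 term: (7/64)x
order-7 term: 1/128
the series for exp((1/2)D) f terminates at order 7
exp((1/2)D) f = x^7 + (7/2)x^6 + (11/4)x^5 + (9/8)x^4 + (31/16)x^3 + (65/32)x^2 + (101/64)x + 63/128

the result is g(x) = x^7 + (7/2)x^6 + (11/4)x^5 + (9/8)x^4 + (31/16)x^3 + (65/32)x^2 + (101/64)x + 63/128


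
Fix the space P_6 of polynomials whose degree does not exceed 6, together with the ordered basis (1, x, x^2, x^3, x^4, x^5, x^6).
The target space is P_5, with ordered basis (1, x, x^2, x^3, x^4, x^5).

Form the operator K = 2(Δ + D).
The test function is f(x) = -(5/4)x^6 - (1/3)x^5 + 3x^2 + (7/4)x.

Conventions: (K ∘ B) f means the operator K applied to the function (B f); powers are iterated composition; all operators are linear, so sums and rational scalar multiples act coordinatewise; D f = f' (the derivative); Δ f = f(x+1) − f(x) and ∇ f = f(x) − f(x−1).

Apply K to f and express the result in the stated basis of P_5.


the image equals g(x) = -30x^5 - (265/6)x^4 - (170/3)x^3 - (265/6)x^2 + (17/3)x + 59/6

Δ f = -(15/2)x^5 - (245/12)x^4 - (85/3)x^3 - (265/12)x^2 - (19/6)x + 19/6
D f = -(15/2)x^5 - (5/3)x^4 + 6x + 7/4
(Δ + D) f = -15x^5 - (265/12)x^4 - (85/3)x^3 - (265/12)x^2 + (17/6)x + 59/12
(2(Δ + D)) f = -30x^5 - (265/6)x^4 - (170/3)x^3 - (265/6)x^2 + (17/3)x + 59/6


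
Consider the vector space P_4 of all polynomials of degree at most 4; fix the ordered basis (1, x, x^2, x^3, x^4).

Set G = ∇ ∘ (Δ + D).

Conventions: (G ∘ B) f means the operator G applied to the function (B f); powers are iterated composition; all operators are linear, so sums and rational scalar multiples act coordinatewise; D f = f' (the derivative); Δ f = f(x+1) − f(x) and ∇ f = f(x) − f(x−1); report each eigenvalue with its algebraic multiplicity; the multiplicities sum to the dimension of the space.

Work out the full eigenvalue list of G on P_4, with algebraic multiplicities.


image of 1: 0
image of x: 0
image of x^2: 4
image of x^3: 12x - 3
image of x^4: 24x^2 - 12x + 6
the matrix is upper triangular; its diagonal is (0, 0, 0, 0, 0)
for a triangular matrix the eigenvalues are the diagonal entries, with algebraic multiplicity their repetition count

λ = 0 (multiplicity 5)


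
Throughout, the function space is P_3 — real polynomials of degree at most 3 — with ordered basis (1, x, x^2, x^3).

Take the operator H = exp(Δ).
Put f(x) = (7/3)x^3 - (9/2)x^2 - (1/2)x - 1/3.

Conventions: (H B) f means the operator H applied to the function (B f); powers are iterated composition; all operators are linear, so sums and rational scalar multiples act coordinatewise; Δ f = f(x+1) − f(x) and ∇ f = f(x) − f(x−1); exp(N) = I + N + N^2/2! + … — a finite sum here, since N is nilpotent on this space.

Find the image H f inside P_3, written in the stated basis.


the result is g(x) = (7/3)x^3 + (5/2)x^2 + (9/2)x + 11/6

order-1 term: 7x^2 - 2x - 8/3
order-2 term: 7x + 5/2
order-3 term: 7/3
the series for exp(Δ) f terminates at order 3
exp(Δ) f = (7/3)x^3 + (5/2)x^2 + (9/2)x + 11/6


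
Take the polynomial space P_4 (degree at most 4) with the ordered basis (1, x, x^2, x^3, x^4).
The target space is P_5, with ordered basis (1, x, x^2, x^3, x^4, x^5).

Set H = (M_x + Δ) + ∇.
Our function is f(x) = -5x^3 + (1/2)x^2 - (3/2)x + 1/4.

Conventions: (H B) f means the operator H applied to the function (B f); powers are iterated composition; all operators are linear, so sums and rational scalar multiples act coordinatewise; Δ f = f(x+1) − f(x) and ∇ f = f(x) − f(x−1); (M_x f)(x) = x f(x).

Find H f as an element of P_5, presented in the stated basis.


the image equals g(x) = -5x^4 + (1/2)x^3 - (63/2)x^2 + (9/4)x - 13

M_x f = -5x^4 + (1/2)x^3 - (3/2)x^2 + (1/4)x
Δ f = -15x^2 - 14x - 6
(M_x + Δ) f = -5x^4 + (1/2)x^3 - (33/2)x^2 - (55/4)x - 6
∇ f = -15x^2 + 16x - 7
((M_x + Δ) + ∇) f = -5x^4 + (1/2)x^3 - (63/2)x^2 + (9/4)x - 13


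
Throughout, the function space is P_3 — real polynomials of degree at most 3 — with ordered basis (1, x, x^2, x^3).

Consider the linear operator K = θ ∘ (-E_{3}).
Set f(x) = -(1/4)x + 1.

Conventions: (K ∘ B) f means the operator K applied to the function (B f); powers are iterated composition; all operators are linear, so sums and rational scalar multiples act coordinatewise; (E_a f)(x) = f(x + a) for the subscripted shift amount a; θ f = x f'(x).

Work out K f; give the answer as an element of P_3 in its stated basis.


E_{3} f = -(1/4)x + 1/4
(-E_{3}) f = (1/4)x - 1/4
θ (-E_{3}) f = (1/4)x

the result is g(x) = (1/4)x


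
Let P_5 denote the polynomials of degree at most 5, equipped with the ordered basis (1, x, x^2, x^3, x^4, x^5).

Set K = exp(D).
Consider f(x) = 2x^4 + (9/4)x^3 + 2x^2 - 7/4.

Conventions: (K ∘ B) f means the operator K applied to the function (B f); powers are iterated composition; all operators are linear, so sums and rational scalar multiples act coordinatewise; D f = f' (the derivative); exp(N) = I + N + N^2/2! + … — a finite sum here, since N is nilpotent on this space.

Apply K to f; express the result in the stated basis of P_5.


the result is g(x) = 2x^4 + (41/4)x^3 + (83/4)x^2 + (75/4)x + 9/2

order-1 term: 8x^3 + (27/4)x^2 + 4x
order-2 term: 12x^2 + (27/4)x + 2
order-3 term: 8x + 9/4
order-4 term: 2
the series for exp(D) f terminates at order 4
exp(D) f = 2x^4 + (41/4)x^3 + (83/4)x^2 + (75/4)x + 9/2


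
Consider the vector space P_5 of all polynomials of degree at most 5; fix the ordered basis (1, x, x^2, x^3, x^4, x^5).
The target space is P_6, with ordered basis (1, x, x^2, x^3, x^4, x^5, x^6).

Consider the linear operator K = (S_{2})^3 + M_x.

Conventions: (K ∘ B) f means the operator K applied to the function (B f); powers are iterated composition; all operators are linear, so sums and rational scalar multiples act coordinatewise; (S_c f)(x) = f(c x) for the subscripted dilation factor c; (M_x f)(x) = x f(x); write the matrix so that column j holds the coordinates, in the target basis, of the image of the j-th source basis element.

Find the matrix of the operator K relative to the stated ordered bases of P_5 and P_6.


the matrix is [[1, 0, 0, 0, 0, 0]; [1, 8, 0, 0, 0, 0]; [0, 1, 64, 0, 0, 0]; [0, 0, 1, 512, 0, 0]; [0, 0, 0, 1, 4096, 0]; [0, 0, 0, 0, 1, 32768]; [0, 0, 0, 0, 0, 1]] (rows listed top to bottom)

image of 1: x + 1
image of x: x^2 + 8x
image of x^2: x^3 + 64x^2
image of x^3: x^4 + 512x^3
image of x^4: x^5 + 4096x^4
image of x^5: x^6 + 32768x^5
each image's coordinates form column j of the matrix


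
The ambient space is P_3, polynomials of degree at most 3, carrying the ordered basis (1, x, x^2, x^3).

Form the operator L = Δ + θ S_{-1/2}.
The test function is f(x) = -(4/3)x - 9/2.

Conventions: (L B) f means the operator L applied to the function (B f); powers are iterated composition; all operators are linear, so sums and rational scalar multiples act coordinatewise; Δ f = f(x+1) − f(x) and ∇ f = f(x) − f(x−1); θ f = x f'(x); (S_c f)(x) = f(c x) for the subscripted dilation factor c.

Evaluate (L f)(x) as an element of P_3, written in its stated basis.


Δ f = -4/3
S_{-1/2} f = (2/3)x - 9/2
θ S_{-1/2} f = (2/3)x
(Δ + θ S_{-1/2}) f = (2/3)x - 4/3

g(x) = (2/3)x - 4/3


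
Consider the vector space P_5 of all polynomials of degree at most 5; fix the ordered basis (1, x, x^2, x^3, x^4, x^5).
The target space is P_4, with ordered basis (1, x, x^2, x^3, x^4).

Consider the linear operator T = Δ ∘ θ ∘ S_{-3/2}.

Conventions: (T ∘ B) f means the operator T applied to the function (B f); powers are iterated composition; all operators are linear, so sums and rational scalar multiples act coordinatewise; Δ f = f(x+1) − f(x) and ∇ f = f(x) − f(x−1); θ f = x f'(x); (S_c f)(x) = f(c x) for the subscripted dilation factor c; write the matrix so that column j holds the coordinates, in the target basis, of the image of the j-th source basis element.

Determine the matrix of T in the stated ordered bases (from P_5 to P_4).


image of 1: 0
image of x: -3/2
image of x^2: 9x + 9/2
image of x^3: -(243/8)x^2 - (243/8)x - 81/8
image of x^4: 81x^3 + (243/2)x^2 + 81x + 81/4
image of x^5: -(6075/32)x^4 - (6075/16)x^3 - (6075/16)x^2 - (6075/32)x - 1215/32
each image's coordinates form column j of the matrix

the matrix is [[0, -3/2, 9/2, -81/8, 81/4, -1215/32]; [0, 0, 9, -243/8, 81, -6075/32]; [0, 0, 0, -243/8, 243/2, -6075/16]; [0, 0, 0, 0, 81, -6075/16]; [0, 0, 0, 0, 0, -6075/32]] (rows listed top to bottom)
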